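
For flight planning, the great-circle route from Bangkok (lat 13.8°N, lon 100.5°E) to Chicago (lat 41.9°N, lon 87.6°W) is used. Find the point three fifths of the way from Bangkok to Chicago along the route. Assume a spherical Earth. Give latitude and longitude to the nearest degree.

Convert each endpoint to a unit vector on the sphere (x = cos φ cos λ, y = cos φ sin λ, z = sin φ).
The central angle between the endpoints is δ = arccos(p₁·p₂) ≈ 2.161 rad (123.8°).
Interpolate at f = 3/5 with slerp weights a = sin((1−f)δ)/sin δ ≈ 0.915, b = sin(fδ)/sin δ ≈ 1.158.
p = a·p₁ + b·p₂ ≈ (-0.126, 0.013, 0.992); φ = arcsin(p_z) ≈ 82.73°, λ = atan2(p_y, p_x) ≈ 174.29°.

≈ lat 83°N, lon 174°E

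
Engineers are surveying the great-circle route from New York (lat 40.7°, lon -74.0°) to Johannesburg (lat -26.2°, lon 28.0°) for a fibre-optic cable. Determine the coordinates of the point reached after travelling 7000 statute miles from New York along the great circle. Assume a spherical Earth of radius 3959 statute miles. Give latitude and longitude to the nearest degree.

≈ lat -18°, lon 16°

Convert each endpoint to a unit vector on the sphere (x = cos φ cos λ, y = cos φ sin λ, z = sin φ).
The central angle between the endpoints is δ = arccos(p₁·p₂) ≈ 2.015 rad (115.4°). The total great-circle distance is δ·R ≈ 2.015 × 3959 ≈ 7976 mi, so the target fraction is f = 7000/7976 ≈ 0.878.
Interpolate at f ≈ 0.878 with slerp weights a = sin((1−f)δ)/sin δ ≈ 0.270, b = sin(fδ)/sin δ ≈ 1.086.
p = a·p₁ + b·p₂ ≈ (0.917, 0.261, -0.303); φ = arcsin(p_z) ≈ -17.65°, λ = atan2(p_y, p_x) ≈ 15.87°.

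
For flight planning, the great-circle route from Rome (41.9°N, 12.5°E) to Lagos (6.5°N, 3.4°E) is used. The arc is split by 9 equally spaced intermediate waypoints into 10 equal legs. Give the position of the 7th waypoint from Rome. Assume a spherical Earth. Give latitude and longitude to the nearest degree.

Convert each endpoint to a unit vector on the sphere (x = cos φ cos λ, y = cos φ sin λ, z = sin φ).
The central angle between the endpoints is δ = arccos(p₁·p₂) ≈ 0.634 rad (36.3°).
Interpolate at f = 7/10 with slerp weights a = sin((1−f)δ)/sin δ ≈ 0.319, b = sin(fδ)/sin δ ≈ 0.725.
p = a·p₁ + b·p₂ ≈ (0.951, 0.094, 0.295); φ = arcsin(p_z) ≈ 17.17°, λ = atan2(p_y, p_x) ≈ 5.65°.

≈ (17°N, 6°E)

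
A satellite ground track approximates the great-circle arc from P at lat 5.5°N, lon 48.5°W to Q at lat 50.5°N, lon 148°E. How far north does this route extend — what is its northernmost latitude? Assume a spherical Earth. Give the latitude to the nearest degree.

≈ 78°N

The great circle lies in the plane with unit normal n̂ = (p₁ × p₂)/|p₁ × p₂|.
Here n̂_z ≈ -0.213; the vertex latitude is φ_max = arccos|n̂_z| ≈ 77.7°.
Check via Clairaut: cos φ_max = |cos φ₁| · sin C = cos(5.5°)·sin(12.3°) ≈ 0.213, again giving ≈ 77.7°.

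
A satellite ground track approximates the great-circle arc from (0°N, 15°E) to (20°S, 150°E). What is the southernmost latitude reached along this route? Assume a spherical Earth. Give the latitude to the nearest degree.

≈ 27°S

The great circle lies in the plane with unit normal n̂ = (p₁ × p₂)/|p₁ × p₂|.
Here n̂_z ≈ +0.889; the vertex latitude is φ_max = arccos|n̂_z| ≈ 27.2°.
Check via Clairaut: cos φ_max = |cos φ₁| · sin C = cos(0.0°)·sin(117.2°) ≈ 0.889, again giving ≈ 27.2°.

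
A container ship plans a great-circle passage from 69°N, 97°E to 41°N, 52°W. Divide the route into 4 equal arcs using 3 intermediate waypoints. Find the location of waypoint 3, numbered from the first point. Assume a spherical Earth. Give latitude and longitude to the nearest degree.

≈ 57°N, 46°W

From cos δ = sin φ₁ sin φ₂ + cos φ₁ cos φ₂ cos Δλ, the central angle is δ ≈ 1.180 rad (67.6°).
Interpolate at f = 3/4 with slerp weights a = sin((1−f)δ)/sin δ ≈ 0.314, b = sin(fδ)/sin δ ≈ 0.837.
p = a·p₁ + b·p₂ ≈ (0.375, -0.386, 0.843); φ = arcsin(p_z) ≈ 57.43°, λ = atan2(p_y, p_x) ≈ -45.81°.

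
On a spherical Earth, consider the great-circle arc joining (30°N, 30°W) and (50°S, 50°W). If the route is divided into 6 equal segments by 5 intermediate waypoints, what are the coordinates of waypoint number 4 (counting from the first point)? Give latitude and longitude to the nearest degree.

The haversine formula gives a central angle δ ≈ 1.430 rad (81.9°) between the endpoints.
Interpolate at f = 4/6 with slerp weights a = sin((1−f)δ)/sin δ ≈ 0.463, b = sin(fδ)/sin δ ≈ 0.824.
p = a·p₁ + b·p₂ ≈ (0.688, -0.606, -0.399); φ = arcsin(p_z) ≈ -23.53°, λ = atan2(p_y, p_x) ≈ -41.39°.

≈ (24°S, 41°W)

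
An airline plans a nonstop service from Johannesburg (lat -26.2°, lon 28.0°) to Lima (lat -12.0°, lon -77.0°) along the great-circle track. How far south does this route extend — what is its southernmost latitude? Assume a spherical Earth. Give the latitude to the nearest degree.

≈ -31°

The great circle lies in the plane with unit normal n̂ = (p₁ × p₂)/|p₁ × p₂|.
Here n̂_z ≈ -0.856; the vertex latitude is φ_max = arccos|n̂_z| ≈ 31.2°.
Check via Clairaut: cos φ_max = |cos φ₁| · sin C = cos(26.2°)·sin(107.5°) ≈ 0.856, again giving ≈ 31.2°.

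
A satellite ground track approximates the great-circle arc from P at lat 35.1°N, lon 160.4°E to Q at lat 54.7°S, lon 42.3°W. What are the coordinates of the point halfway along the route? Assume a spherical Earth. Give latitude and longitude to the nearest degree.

The haversine formula gives a central angle δ ≈ 2.703 rad (154.9°) between the endpoints.
Interpolate at f = 1/2 with slerp weights a = sin((1−f)δ)/sin δ ≈ 2.299, b = sin(fδ)/sin δ ≈ 2.299.
p = a·p₁ + b·p₂ ≈ (-0.789, -0.263, -0.554); φ = arcsin(p_z) ≈ -33.67°, λ = atan2(p_y, p_x) ≈ -161.56°.

≈ lat 34°S, lon 162°W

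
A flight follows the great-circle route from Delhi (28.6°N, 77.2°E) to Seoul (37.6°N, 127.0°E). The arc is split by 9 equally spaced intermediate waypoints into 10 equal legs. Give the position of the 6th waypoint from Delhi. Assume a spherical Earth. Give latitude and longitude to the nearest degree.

Convert each endpoint to a unit vector on the sphere (x = cos φ cos λ, y = cos φ sin λ, z = sin φ).
The central angle between the endpoints is δ = arccos(p₁·p₂) ≈ 0.736 rad (42.2°).
Interpolate at f = 6/10 with slerp weights a = sin((1−f)δ)/sin δ ≈ 0.432, b = sin(fδ)/sin δ ≈ 0.637.
p = a·p₁ + b·p₂ ≈ (-0.219, 0.773, 0.595); φ = arcsin(p_z) ≈ 36.54°, λ = atan2(p_y, p_x) ≈ 105.85°.

≈ (37°N, 106°E)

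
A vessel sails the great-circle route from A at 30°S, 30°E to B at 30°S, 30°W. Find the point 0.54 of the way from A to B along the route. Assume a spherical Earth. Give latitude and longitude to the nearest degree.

≈ 34°S, 2°W

Write both endpoints as unit vectors p₁, p₂ with components (cos φ cos λ, cos φ sin λ, sin φ).
The central angle between the endpoints is δ = arccos(p₁·p₂) ≈ 0.896 rad (51.3°).
Interpolate at f = 0.54 with slerp weights a = sin((1−f)δ)/sin δ ≈ 0.513, b = sin(fδ)/sin δ ≈ 0.596.
p = a·p₁ + b·p₂ ≈ (0.832, -0.036, -0.554); φ = arcsin(p_z) ≈ -33.67°, λ = atan2(p_y, p_x) ≈ -2.47°.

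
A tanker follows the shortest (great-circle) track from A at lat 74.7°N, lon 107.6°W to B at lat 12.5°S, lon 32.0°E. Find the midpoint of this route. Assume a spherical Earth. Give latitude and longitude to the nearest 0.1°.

≈ lat 43.3°N, lon 19.6°E

From cos δ = sin φ₁ sin φ₂ + cos φ₁ cos φ₂ cos Δλ, the central angle is δ ≈ 1.988 rad (113.9°).
Interpolate at f = 1/2 with slerp weights a = sin((1−f)δ)/sin δ ≈ 0.917, b = sin(fδ)/sin δ ≈ 0.917.
p = a·p₁ + b·p₂ ≈ (0.686, 0.244, 0.686); φ = arcsin(p_z) ≈ 43.30°, λ = atan2(p_y, p_x) ≈ 19.56°.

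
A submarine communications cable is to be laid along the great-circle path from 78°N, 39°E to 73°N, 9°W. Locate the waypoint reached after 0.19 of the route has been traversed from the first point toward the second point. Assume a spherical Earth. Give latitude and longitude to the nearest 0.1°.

From cos δ = sin φ₁ sin φ₂ + cos φ₁ cos φ₂ cos Δλ, the central angle is δ ≈ 0.219 rad (12.6°).
Interpolate at f = 0.19 with slerp weights a = sin((1−f)δ)/sin δ ≈ 0.812, b = sin(fδ)/sin δ ≈ 0.191.
p = a·p₁ + b·p₂ ≈ (0.187, 0.098, 0.978); φ = arcsin(p_z) ≈ 77.85°, λ = atan2(p_y, p_x) ≈ 27.60°.

≈ 77.8°N, 27.6°E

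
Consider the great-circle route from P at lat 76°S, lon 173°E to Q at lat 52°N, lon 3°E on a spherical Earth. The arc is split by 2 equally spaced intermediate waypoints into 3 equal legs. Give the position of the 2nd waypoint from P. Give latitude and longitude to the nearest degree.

The haversine formula gives a central angle δ ≈ 2.717 rad (155.7°) between the endpoints.
Interpolate at f = 2/3 with slerp weights a = sin((1−f)δ)/sin δ ≈ 1.911, b = sin(fδ)/sin δ ≈ 2.358.
p = a·p₁ + b·p₂ ≈ (0.991, 0.132, 0.004); φ = arcsin(p_z) ≈ 0.25°, λ = atan2(p_y, p_x) ≈ 7.60°.

≈ lat 0°N, lon 8°E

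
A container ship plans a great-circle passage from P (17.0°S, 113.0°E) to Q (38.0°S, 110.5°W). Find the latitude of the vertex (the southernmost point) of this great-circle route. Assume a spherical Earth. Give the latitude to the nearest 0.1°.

≈ 56.1°S

The great circle lies in the plane with unit normal n̂ = (p₁ × p₂)/|p₁ × p₂|.
Here n̂_z ≈ +0.558; the vertex latitude is φ_max = arccos|n̂_z| ≈ 56.1°.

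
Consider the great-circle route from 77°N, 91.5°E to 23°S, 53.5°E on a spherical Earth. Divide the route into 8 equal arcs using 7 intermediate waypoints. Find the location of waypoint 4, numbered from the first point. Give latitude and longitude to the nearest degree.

From cos δ = sin φ₁ sin φ₂ + cos φ₁ cos φ₂ cos Δλ, the central angle is δ ≈ 1.790 rad (102.6°).
Interpolate at f = 4/8 with slerp weights a = sin((1−f)δ)/sin δ ≈ 0.799, b = sin(fδ)/sin δ ≈ 0.799.
p = a·p₁ + b·p₂ ≈ (0.433, 0.771, 0.467); φ = arcsin(p_z) ≈ 27.81°, λ = atan2(p_y, p_x) ≈ 60.69°.

≈ 28°N, 61°E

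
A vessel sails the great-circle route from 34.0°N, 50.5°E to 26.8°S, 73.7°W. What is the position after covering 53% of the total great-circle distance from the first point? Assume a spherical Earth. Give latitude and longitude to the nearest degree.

From cos δ = sin φ₁ sin φ₂ + cos φ₁ cos φ₂ cos Δλ, the central angle is δ ≈ 2.302 rad (131.9°).
Interpolate at f = 0.53 with slerp weights a = sin((1−f)δ)/sin δ ≈ 1.187, b = sin(fδ)/sin δ ≈ 1.262.
p = a·p₁ + b·p₂ ≈ (0.942, -0.322, 0.094); φ = arcsin(p_z) ≈ 5.42°, λ = atan2(p_y, p_x) ≈ -18.89°.

≈ 5°N, 19°W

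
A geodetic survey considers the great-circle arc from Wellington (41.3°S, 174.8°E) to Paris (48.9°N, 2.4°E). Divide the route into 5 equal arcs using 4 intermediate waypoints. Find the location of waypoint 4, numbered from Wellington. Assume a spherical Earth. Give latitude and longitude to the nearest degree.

Write both endpoints as unit vectors p₁, p₂ with components (cos φ cos λ, cos φ sin λ, sin φ).
The central angle between the endpoints is δ = arccos(p₁·p₂) ≈ 2.979 rad (170.7°).
Interpolate at f = 4/5 with slerp weights a = sin((1−f)δ)/sin δ ≈ 3.476, b = sin(fδ)/sin δ ≈ 4.258.
p = a·p₁ + b·p₂ ≈ (0.196, 0.354, 0.915); φ = arcsin(p_z) ≈ 66.14°, λ = atan2(p_y, p_x) ≈ 61.01°.

≈ 66°N, 61°E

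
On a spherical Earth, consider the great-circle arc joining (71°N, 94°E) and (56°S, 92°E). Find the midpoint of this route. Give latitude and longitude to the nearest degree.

From cos δ = sin φ₁ sin φ₂ + cos φ₁ cos φ₂ cos Δλ, the central angle is δ ≈ 2.217 rad (127.0°).
Interpolate at f = 1/2 with slerp weights a = sin((1−f)δ)/sin δ ≈ 1.121, b = sin(fδ)/sin δ ≈ 1.121.
p = a·p₁ + b·p₂ ≈ (-0.047, 0.990, 0.131); φ = arcsin(p_z) ≈ 7.50°, λ = atan2(p_y, p_x) ≈ 92.74°.

≈ (8°N, 93°E)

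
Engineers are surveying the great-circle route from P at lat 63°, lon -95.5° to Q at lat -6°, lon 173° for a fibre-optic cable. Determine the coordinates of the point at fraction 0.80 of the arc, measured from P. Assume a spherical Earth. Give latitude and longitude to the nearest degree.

Write both endpoints as unit vectors p₁, p₂ with components (cos φ cos λ, cos φ sin λ, sin φ).
The central angle between the endpoints is δ = arccos(p₁·p₂) ≈ 1.676 rad (96.0°).
Interpolate at f = 0.80 with slerp weights a = sin((1−f)δ)/sin δ ≈ 0.331, b = sin(fδ)/sin δ ≈ 0.979.
p = a·p₁ + b·p₂ ≈ (-0.981, -0.031, 0.192); φ = arcsin(p_z) ≈ 11.09°, λ = atan2(p_y, p_x) ≈ -178.20°.

≈ lat 11°, lon -178°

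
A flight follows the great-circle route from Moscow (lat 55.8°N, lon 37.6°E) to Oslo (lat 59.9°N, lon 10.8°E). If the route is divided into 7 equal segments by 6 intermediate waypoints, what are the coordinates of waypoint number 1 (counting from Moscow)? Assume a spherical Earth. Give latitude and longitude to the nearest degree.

The haversine formula gives a central angle δ ≈ 0.257 rad (14.7°) between the endpoints.
Interpolate at f = 1/7 with slerp weights a = sin((1−f)δ)/sin δ ≈ 0.860, b = sin(fδ)/sin δ ≈ 0.144.
p = a·p₁ + b·p₂ ≈ (0.454, 0.308, 0.836); φ = arcsin(p_z) ≈ 56.71°, λ = atan2(p_y, p_x) ≈ 34.19°.

≈ lat 57°N, lon 34°E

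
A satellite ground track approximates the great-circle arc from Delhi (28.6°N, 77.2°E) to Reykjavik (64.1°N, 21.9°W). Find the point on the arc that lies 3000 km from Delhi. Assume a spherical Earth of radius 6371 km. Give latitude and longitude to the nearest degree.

≈ 51°N, 58°E

Write both endpoints as unit vectors p₁, p₂ with components (cos φ cos λ, cos φ sin λ, sin φ).
The central angle between the endpoints is δ = arccos(p₁·p₂) ≈ 1.192 rad (68.3°). The total great-circle distance is δ·R ≈ 1.192 × 6371 ≈ 7593 km, so the target fraction is f = 3000/7593 ≈ 0.395.
Interpolate at f ≈ 0.395 with slerp weights a = sin((1−f)δ)/sin δ ≈ 0.711, b = sin(fδ)/sin δ ≈ 0.488.
p = a·p₁ + b·p₂ ≈ (0.336, 0.529, 0.779); φ = arcsin(p_z) ≈ 51.20°, λ = atan2(p_y, p_x) ≈ 57.56°.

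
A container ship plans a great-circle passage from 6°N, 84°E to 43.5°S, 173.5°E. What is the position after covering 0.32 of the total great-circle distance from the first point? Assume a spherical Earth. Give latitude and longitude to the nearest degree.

Convert each endpoint to a unit vector on the sphere (x = cos φ cos λ, y = cos φ sin λ, z = sin φ).
The central angle between the endpoints is δ = arccos(p₁·p₂) ≈ 1.637 rad (93.8°).
Interpolate at f = 0.32 with slerp weights a = sin((1−f)δ)/sin δ ≈ 0.899, b = sin(fδ)/sin δ ≈ 0.501.
p = a·p₁ + b·p₂ ≈ (-0.268, 0.930, -0.251); φ = arcsin(p_z) ≈ -14.54°, λ = atan2(p_y, p_x) ≈ 106.06°.

≈ 15°S, 106°E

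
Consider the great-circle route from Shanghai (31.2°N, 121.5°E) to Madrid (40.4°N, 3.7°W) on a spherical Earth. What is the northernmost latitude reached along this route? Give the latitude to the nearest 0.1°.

≈ 57.8°N

The great circle lies in the plane with unit normal n̂ = (p₁ × p₂)/|p₁ × p₂|.
Here n̂_z ≈ -0.533; the vertex latitude is φ_max = arccos|n̂_z| ≈ 57.8°.
Check via Clairaut: cos φ_max = |cos φ₁| · sin C = cos(31.2°)·sin(38.5°) ≈ 0.533, again giving ≈ 57.8°.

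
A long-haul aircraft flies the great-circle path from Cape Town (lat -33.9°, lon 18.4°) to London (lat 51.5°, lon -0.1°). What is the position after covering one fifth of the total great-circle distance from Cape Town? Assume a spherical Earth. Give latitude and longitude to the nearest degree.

≈ lat -17°, lon 15°

Write both endpoints as unit vectors p₁, p₂ with components (cos φ cos λ, cos φ sin λ, sin φ).
The central angle between the endpoints is δ = arccos(p₁·p₂) ≈ 1.517 rad (86.9°).
Interpolate at f = 1/5 with slerp weights a = sin((1−f)δ)/sin δ ≈ 0.938, b = sin(fδ)/sin δ ≈ 0.299.
p = a·p₁ + b·p₂ ≈ (0.925, 0.246, -0.289); φ = arcsin(p_z) ≈ -16.81°, λ = atan2(p_y, p_x) ≈ 14.86°.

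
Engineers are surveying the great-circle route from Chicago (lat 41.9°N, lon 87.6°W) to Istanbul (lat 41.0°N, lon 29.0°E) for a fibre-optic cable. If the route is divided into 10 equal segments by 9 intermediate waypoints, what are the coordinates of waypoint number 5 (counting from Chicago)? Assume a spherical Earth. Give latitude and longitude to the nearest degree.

≈ lat 59°N, lon 29°W

The haversine formula gives a central angle δ ≈ 1.383 rad (79.2°) between the endpoints.
Interpolate at f = 5/10 with slerp weights a = sin((1−f)δ)/sin δ ≈ 0.649, b = sin(fδ)/sin δ ≈ 0.649.
p = a·p₁ + b·p₂ ≈ (0.449, -0.245, 0.859); φ = arcsin(p_z) ≈ 59.25°, λ = atan2(p_y, p_x) ≈ -28.66°.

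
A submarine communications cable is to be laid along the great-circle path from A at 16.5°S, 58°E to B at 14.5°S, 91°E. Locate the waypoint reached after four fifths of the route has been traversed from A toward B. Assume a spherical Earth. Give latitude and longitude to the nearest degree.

Write both endpoints as unit vectors p₁, p₂ with components (cos φ cos λ, cos φ sin λ, sin φ).
The central angle between the endpoints is δ = arccos(p₁·p₂) ≈ 0.556 rad (31.8°).
Interpolate at f = 4/5 with slerp weights a = sin((1−f)δ)/sin δ ≈ 0.210, b = sin(fδ)/sin δ ≈ 0.815.
p = a·p₁ + b·p₂ ≈ (0.093, 0.960, -0.264); φ = arcsin(p_z) ≈ -15.30°, λ = atan2(p_y, p_x) ≈ 84.46°.

≈ 15°S, 84°E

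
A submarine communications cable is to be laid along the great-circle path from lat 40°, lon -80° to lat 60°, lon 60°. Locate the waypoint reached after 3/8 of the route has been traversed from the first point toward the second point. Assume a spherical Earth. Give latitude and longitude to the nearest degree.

≈ lat 65°, lon -58°

The haversine formula gives a central angle δ ≈ 1.304 rad (74.7°) between the endpoints.
Interpolate at f = 3/8 with slerp weights a = sin((1−f)δ)/sin δ ≈ 0.755, b = sin(fδ)/sin δ ≈ 0.487.
p = a·p₁ + b·p₂ ≈ (0.222, -0.358, 0.907); φ = arcsin(p_z) ≈ 65.07°, λ = atan2(p_y, p_x) ≈ -58.20°.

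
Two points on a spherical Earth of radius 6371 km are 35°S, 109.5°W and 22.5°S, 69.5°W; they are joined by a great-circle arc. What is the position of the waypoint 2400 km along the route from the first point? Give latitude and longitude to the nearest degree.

≈ 29°S, 85°W

Write both endpoints as unit vectors p₁, p₂ with components (cos φ cos λ, cos φ sin λ, sin φ).
The central angle between the endpoints is δ = arccos(p₁·p₂) ≈ 0.645 rad (36.9°). The total great-circle distance is δ·R ≈ 0.645 × 6371 ≈ 4108 km, so the target fraction is f = 2400/4108 ≈ 0.584.
Interpolate at f ≈ 0.584 with slerp weights a = sin((1−f)δ)/sin δ ≈ 0.441, b = sin(fδ)/sin δ ≈ 0.612.
p = a·p₁ + b·p₂ ≈ (0.078, -0.870, -0.487); φ = arcsin(p_z) ≈ -29.14°, λ = atan2(p_y, p_x) ≈ -84.91°.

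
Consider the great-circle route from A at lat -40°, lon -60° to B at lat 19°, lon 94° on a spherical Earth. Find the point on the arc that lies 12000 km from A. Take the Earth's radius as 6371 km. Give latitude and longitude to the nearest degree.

Convert each endpoint to a unit vector on the sphere (x = cos φ cos λ, y = cos φ sin λ, z = sin φ).
The central angle between the endpoints is δ = arccos(p₁·p₂) ≈ 2.607 rad (149.3°). The total great-circle distance is δ·R ≈ 2.607 × 6371 ≈ 16607 km, so the target fraction is f = 12000/16607 ≈ 0.723.
Interpolate at f ≈ 0.723 with slerp weights a = sin((1−f)δ)/sin δ ≈ 1.298, b = sin(fδ)/sin δ ≈ 1.866.
p = a·p₁ + b·p₂ ≈ (0.374, 0.899, -0.227); φ = arcsin(p_z) ≈ -13.10°, λ = atan2(p_y, p_x) ≈ 67.42°.

≈ lat -13°, lon 67°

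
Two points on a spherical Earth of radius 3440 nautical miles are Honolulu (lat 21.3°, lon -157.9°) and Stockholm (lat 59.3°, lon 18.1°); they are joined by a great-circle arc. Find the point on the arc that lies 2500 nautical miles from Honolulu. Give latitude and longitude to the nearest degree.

From cos δ = sin φ₁ sin φ₂ + cos φ₁ cos φ₂ cos Δλ, the central angle is δ ≈ 1.734 rad (99.3°). The total great-circle distance is δ·R ≈ 1.734 × 3440 ≈ 5964 nmi, so the target fraction is f = 2500/5964 ≈ 0.419.
Interpolate at f ≈ 0.419 with slerp weights a = sin((1−f)δ)/sin δ ≈ 0.857, b = sin(fδ)/sin δ ≈ 0.673.
p = a·p₁ + b·p₂ ≈ (-0.413, -0.193, 0.890); φ = arcsin(p_z) ≈ 62.89°, λ = atan2(p_y, p_x) ≈ -154.88°.

≈ lat 63°, lon -155°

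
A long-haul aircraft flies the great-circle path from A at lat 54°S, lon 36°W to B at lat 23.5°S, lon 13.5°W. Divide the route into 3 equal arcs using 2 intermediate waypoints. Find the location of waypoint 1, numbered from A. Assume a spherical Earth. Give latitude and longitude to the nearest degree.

≈ lat 44°S, lon 26°W

Convert each endpoint to a unit vector on the sphere (x = cos φ cos λ, y = cos φ sin λ, z = sin φ).
The central angle between the endpoints is δ = arccos(p₁·p₂) ≈ 0.608 rad (34.9°).
Interpolate at f = 1/3 with slerp weights a = sin((1−f)δ)/sin δ ≈ 0.690, b = sin(fδ)/sin δ ≈ 0.352.
p = a·p₁ + b·p₂ ≈ (0.643, -0.314, -0.699); φ = arcsin(p_z) ≈ -44.35°, λ = atan2(p_y, p_x) ≈ -26.04°.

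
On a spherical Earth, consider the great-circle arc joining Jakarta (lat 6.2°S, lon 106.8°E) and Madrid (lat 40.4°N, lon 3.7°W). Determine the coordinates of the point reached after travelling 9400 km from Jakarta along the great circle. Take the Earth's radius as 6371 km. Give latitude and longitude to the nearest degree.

The haversine formula gives a central angle δ ≈ 1.913 rad (109.6°) between the endpoints. The total great-circle distance is δ·R ≈ 1.913 × 6371 ≈ 12185 km, so the target fraction is f = 9400/12185 ≈ 0.771.
Interpolate at f ≈ 0.771 with slerp weights a = sin((1−f)δ)/sin δ ≈ 0.449, b = sin(fδ)/sin δ ≈ 1.057.
p = a·p₁ + b·p₂ ≈ (0.674, 0.376, 0.636); φ = arcsin(p_z) ≈ 39.51°, λ = atan2(p_y, p_x) ≈ 29.14°.

≈ lat 40°N, lon 29°E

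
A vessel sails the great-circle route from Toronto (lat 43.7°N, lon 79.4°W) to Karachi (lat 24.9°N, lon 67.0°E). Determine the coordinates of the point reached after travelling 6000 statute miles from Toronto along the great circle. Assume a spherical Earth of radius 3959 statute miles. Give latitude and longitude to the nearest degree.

From cos δ = sin φ₁ sin φ₂ + cos φ₁ cos φ₂ cos Δλ, the central angle is δ ≈ 1.829 rad (104.8°). The total great-circle distance is δ·R ≈ 1.829 × 3959 ≈ 7241 mi, so the target fraction is f = 6000/7241 ≈ 0.829.
Interpolate at f ≈ 0.829 with slerp weights a = sin((1−f)δ)/sin δ ≈ 0.319, b = sin(fδ)/sin δ ≈ 1.033.
p = a·p₁ + b·p₂ ≈ (0.408, 0.636, 0.655); φ = arcsin(p_z) ≈ 40.93°, λ = atan2(p_y, p_x) ≈ 57.28°.

≈ lat 41°N, lon 57°E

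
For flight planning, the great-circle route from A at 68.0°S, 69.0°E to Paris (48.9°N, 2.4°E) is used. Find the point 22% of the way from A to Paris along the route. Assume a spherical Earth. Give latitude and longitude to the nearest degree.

Write both endpoints as unit vectors p₁, p₂ with components (cos φ cos λ, cos φ sin λ, sin φ).
The central angle between the endpoints is δ = arccos(p₁·p₂) ≈ 2.215 rad (126.9°).
Interpolate at f = 0.22 with slerp weights a = sin((1−f)δ)/sin δ ≈ 1.236, b = sin(fδ)/sin δ ≈ 0.586.
p = a·p₁ + b·p₂ ≈ (0.551, 0.448, -0.704); φ = arcsin(p_z) ≈ -44.76°, λ = atan2(p_y, p_x) ≈ 39.15°.

≈ 45°S, 39°E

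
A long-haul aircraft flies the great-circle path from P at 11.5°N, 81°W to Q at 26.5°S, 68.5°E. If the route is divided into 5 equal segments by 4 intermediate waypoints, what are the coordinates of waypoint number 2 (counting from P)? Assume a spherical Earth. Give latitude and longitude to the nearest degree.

≈ 20°S, 30°W

Write both endpoints as unit vectors p₁, p₂ with components (cos φ cos λ, cos φ sin λ, sin φ).
The central angle between the endpoints is δ = arccos(p₁·p₂) ≈ 2.577 rad (147.6°).
Interpolate at f = 2/5 with slerp weights a = sin((1−f)δ)/sin δ ≈ 1.867, b = sin(fδ)/sin δ ≈ 1.602.
p = a·p₁ + b·p₂ ≈ (0.812, -0.473, -0.342); φ = arcsin(p_z) ≈ -20.03°, λ = atan2(p_y, p_x) ≈ -30.25°.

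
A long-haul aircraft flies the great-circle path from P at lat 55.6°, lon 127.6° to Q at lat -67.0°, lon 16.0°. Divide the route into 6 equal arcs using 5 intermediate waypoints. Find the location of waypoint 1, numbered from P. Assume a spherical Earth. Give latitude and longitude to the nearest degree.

Write both endpoints as unit vectors p₁, p₂ with components (cos φ cos λ, cos φ sin λ, sin φ).
The central angle between the endpoints is δ = arccos(p₁·p₂) ≈ 2.570 rad (147.2°).
Interpolate at f = 1/6 with slerp weights a = sin((1−f)δ)/sin δ ≈ 1.555, b = sin(fδ)/sin δ ≈ 0.767.
p = a·p₁ + b·p₂ ≈ (-0.248, 0.779, 0.577); φ = arcsin(p_z) ≈ 35.22°, λ = atan2(p_y, p_x) ≈ 107.66°.

≈ lat 35°, lon 108°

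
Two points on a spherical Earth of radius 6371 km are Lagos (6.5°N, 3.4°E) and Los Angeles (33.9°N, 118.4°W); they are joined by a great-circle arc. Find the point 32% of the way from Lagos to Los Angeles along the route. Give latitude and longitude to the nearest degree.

Write both endpoints as unit vectors p₁, p₂ with components (cos φ cos λ, cos φ sin λ, sin φ).
The central angle between the endpoints is δ = arccos(p₁·p₂) ≈ 1.951 rad (111.8°).
Interpolate at f = 0.32 with slerp weights a = sin((1−f)δ)/sin δ ≈ 1.045, b = sin(fδ)/sin δ ≈ 0.630.
p = a·p₁ + b·p₂ ≈ (0.788, -0.398, 0.470); φ = arcsin(p_z) ≈ 28.00°, λ = atan2(p_y, p_x) ≈ -26.80°.

≈ 28°N, 27°W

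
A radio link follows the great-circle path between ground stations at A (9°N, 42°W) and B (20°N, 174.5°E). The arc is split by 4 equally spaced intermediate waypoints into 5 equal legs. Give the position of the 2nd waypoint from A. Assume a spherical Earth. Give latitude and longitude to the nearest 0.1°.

≈ (36.5°N, 92.8°W)

Write both endpoints as unit vectors p₁, p₂ with components (cos φ cos λ, cos φ sin λ, sin φ).
The central angle between the endpoints is δ = arccos(p₁·p₂) ≈ 2.336 rad (133.8°).
Interpolate at f = 2/5 with slerp weights a = sin((1−f)δ)/sin δ ≈ 1.366, b = sin(fδ)/sin δ ≈ 1.115.
p = a·p₁ + b·p₂ ≈ (-0.040, -0.803, 0.595); φ = arcsin(p_z) ≈ 36.52°, λ = atan2(p_y, p_x) ≈ -92.84°.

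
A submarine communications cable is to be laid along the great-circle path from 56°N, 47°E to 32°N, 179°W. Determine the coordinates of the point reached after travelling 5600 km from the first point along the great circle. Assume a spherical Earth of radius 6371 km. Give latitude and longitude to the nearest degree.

≈ 60°N, 154°E

The haversine formula gives a central angle δ ≈ 1.461 rad (83.7°) between the endpoints. The total great-circle distance is δ·R ≈ 1.461 × 6371 ≈ 9306 km, so the target fraction is f = 5600/9306 ≈ 0.602.
Interpolate at f ≈ 0.602 with slerp weights a = sin((1−f)δ)/sin δ ≈ 0.553, b = sin(fδ)/sin δ ≈ 0.775.
p = a·p₁ + b·p₂ ≈ (-0.446, 0.215, 0.869); φ = arcsin(p_z) ≈ 60.33°, λ = atan2(p_y, p_x) ≈ 154.31°.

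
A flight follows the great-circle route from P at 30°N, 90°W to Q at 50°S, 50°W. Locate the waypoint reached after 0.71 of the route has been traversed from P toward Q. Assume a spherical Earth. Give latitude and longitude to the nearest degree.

≈ 28°S, 66°W

Convert each endpoint to a unit vector on the sphere (x = cos φ cos λ, y = cos φ sin λ, z = sin φ).
The central angle between the endpoints is δ = arccos(p₁·p₂) ≈ 1.527 rad (87.5°).
Interpolate at f = 0.71 with slerp weights a = sin((1−f)δ)/sin δ ≈ 0.429, b = sin(fδ)/sin δ ≈ 0.885.
p = a·p₁ + b·p₂ ≈ (0.366, -0.807, -0.463); φ = arcsin(p_z) ≈ -27.60°, λ = atan2(p_y, p_x) ≈ -65.63°.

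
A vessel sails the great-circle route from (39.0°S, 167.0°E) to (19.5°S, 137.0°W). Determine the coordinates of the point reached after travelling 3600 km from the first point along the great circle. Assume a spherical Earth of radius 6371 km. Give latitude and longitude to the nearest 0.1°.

≈ (29.5°S, 155.2°W)

Convert each endpoint to a unit vector on the sphere (x = cos φ cos λ, y = cos φ sin λ, z = sin φ).
The central angle between the endpoints is δ = arccos(p₁·p₂) ≈ 0.902 rad (51.7°). The total great-circle distance is δ·R ≈ 0.902 × 6371 ≈ 5749 km, so the target fraction is f = 3600/5749 ≈ 0.626.
Interpolate at f ≈ 0.626 with slerp weights a = sin((1−f)δ)/sin δ ≈ 0.422, b = sin(fδ)/sin δ ≈ 0.682.
p = a·p₁ + b·p₂ ≈ (-0.790, -0.365, -0.493); φ = arcsin(p_z) ≈ -29.55°, λ = atan2(p_y, p_x) ≈ -155.20°.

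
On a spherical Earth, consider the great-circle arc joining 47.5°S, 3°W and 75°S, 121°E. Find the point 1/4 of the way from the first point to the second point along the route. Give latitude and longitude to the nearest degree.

≈ 60°S, 4°E

Convert each endpoint to a unit vector on the sphere (x = cos φ cos λ, y = cos φ sin λ, z = sin φ).
The central angle between the endpoints is δ = arccos(p₁·p₂) ≈ 0.909 rad (52.1°).
Interpolate at f = 1/4 with slerp weights a = sin((1−f)δ)/sin δ ≈ 0.799, b = sin(fδ)/sin δ ≈ 0.286.
p = a·p₁ + b·p₂ ≈ (0.501, 0.035, -0.865); φ = arcsin(p_z) ≈ -59.86°, λ = atan2(p_y, p_x) ≈ 4.01°.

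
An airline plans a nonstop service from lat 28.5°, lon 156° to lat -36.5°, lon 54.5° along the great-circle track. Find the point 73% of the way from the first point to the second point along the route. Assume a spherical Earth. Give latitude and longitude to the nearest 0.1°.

Write both endpoints as unit vectors p₁, p₂ with components (cos φ cos λ, cos φ sin λ, sin φ).
The central angle between the endpoints is δ = arccos(p₁·p₂) ≈ 2.009 rad (115.1°).
Interpolate at f = 0.73 with slerp weights a = sin((1−f)δ)/sin δ ≈ 0.570, b = sin(fδ)/sin δ ≈ 1.099.
p = a·p₁ + b·p₂ ≈ (0.055, 0.923, -0.381); φ = arcsin(p_z) ≈ -22.42°, λ = atan2(p_y, p_x) ≈ 86.59°.

≈ lat -22.4°, lon 86.6°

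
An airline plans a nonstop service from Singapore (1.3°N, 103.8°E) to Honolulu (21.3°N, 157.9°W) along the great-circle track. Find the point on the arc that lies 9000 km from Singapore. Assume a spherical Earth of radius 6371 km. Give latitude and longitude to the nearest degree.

Convert each endpoint to a unit vector on the sphere (x = cos φ cos λ, y = cos φ sin λ, z = sin φ).
The central angle between the endpoints is δ = arccos(p₁·p₂) ≈ 1.697 rad (97.3°). The total great-circle distance is δ·R ≈ 1.697 × 6371 ≈ 10814 km, so the target fraction is f = 9000/10814 ≈ 0.832.
Interpolate at f ≈ 0.832 with slerp weights a = sin((1−f)δ)/sin δ ≈ 0.283, b = sin(fδ)/sin δ ≈ 0.995.
p = a·p₁ + b·p₂ ≈ (-0.927, -0.074, 0.368); φ = arcsin(p_z) ≈ 21.59°, λ = atan2(p_y, p_x) ≈ -175.43°.

≈ (22°N, 175°W)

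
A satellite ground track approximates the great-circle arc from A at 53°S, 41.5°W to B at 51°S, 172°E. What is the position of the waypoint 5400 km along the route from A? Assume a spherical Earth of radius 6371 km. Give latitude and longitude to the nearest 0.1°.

≈ 71.6°S, 161.7°W

Write both endpoints as unit vectors p₁, p₂ with components (cos φ cos λ, cos φ sin λ, sin φ).
The central angle between the endpoints is δ = arccos(p₁·p₂) ≈ 1.261 rad (72.3°). The total great-circle distance is δ·R ≈ 1.261 × 6371 ≈ 8034 km, so the target fraction is f = 5400/8034 ≈ 0.672.
Interpolate at f ≈ 0.672 with slerp weights a = sin((1−f)δ)/sin δ ≈ 0.422, b = sin(fδ)/sin δ ≈ 0.787.
p = a·p₁ + b·p₂ ≈ (-0.300, -0.099, -0.949); φ = arcsin(p_z) ≈ -71.56°, λ = atan2(p_y, p_x) ≈ -161.71°.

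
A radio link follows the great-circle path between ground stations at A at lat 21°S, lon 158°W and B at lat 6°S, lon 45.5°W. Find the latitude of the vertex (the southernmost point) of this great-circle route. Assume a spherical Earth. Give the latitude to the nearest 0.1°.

The great circle lies in the plane with unit normal n̂ = (p₁ × p₂)/|p₁ × p₂|.
Here n̂_z ≈ +0.905; the vertex latitude is φ_max = arccos|n̂_z| ≈ 25.2°.
Check via Clairaut: cos φ_max = |cos φ₁| · sin C = cos(21.0°)·sin(104.3°) ≈ 0.905, again giving ≈ 25.2°.

≈ 25.2°S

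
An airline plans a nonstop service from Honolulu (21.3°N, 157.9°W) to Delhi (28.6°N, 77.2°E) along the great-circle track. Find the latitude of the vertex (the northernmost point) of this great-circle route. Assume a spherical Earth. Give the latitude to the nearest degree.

≈ 45°N

The great circle lies in the plane with unit normal n̂ = (p₁ × p₂)/|p₁ × p₂|.
Here n̂_z ≈ -0.702; the vertex latitude is φ_max = arccos|n̂_z| ≈ 45.4°.
Check via Clairaut: cos φ_max = |cos φ₁| · sin C = cos(21.3°)·sin(48.9°) ≈ 0.702, again giving ≈ 45.4°.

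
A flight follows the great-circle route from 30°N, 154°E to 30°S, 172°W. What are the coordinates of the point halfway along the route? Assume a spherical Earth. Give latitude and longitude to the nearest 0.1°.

Convert each endpoint to a unit vector on the sphere (x = cos φ cos λ, y = cos φ sin λ, z = sin φ).
The central angle between the endpoints is δ = arccos(p₁·p₂) ≈ 1.190 rad (68.2°).
Interpolate at f = 1/2 with slerp weights a = sin((1−f)δ)/sin δ ≈ 0.604, b = sin(fδ)/sin δ ≈ 0.604.
p = a·p₁ + b·p₂ ≈ (-0.988, 0.156, 0.000); φ = arcsin(p_z) ≈ 0.00°, λ = atan2(p_y, p_x) ≈ 171.00°.

≈ 0.0°N, 171.0°E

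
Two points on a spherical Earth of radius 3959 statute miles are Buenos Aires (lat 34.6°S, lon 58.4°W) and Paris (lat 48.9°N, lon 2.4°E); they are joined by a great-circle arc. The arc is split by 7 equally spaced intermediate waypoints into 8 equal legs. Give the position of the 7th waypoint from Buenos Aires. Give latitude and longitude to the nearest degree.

≈ lat 40°N, lon 9°W

Convert each endpoint to a unit vector on the sphere (x = cos φ cos λ, y = cos φ sin λ, z = sin φ).
The central angle between the endpoints is δ = arccos(p₁·p₂) ≈ 1.735 rad (99.4°).
Interpolate at f = 7/8 with slerp weights a = sin((1−f)δ)/sin δ ≈ 0.218, b = sin(fδ)/sin δ ≈ 1.012.
p = a·p₁ + b·p₂ ≈ (0.759, -0.125, 0.639); φ = arcsin(p_z) ≈ 39.71°, λ = atan2(p_y, p_x) ≈ -9.36°.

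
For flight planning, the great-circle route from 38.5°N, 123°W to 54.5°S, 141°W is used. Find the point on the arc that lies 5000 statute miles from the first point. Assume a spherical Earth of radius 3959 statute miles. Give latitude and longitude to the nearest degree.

≈ 33°S, 135°W

Convert each endpoint to a unit vector on the sphere (x = cos φ cos λ, y = cos φ sin λ, z = sin φ).
The central angle between the endpoints is δ = arccos(p₁·p₂) ≈ 1.645 rad (94.3°). The total great-circle distance is δ·R ≈ 1.645 × 3959 ≈ 6514 mi, so the target fraction is f = 5000/6514 ≈ 0.768.
Interpolate at f ≈ 0.768 with slerp weights a = sin((1−f)δ)/sin δ ≈ 0.374, b = sin(fδ)/sin δ ≈ 0.956.
p = a·p₁ + b·p₂ ≈ (-0.591, -0.595, -0.545); φ = arcsin(p_z) ≈ -33.03°, λ = atan2(p_y, p_x) ≈ -134.80°.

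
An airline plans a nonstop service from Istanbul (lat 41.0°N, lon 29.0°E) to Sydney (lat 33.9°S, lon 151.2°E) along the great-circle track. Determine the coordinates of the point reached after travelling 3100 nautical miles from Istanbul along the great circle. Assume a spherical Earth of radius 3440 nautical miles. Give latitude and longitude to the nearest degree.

The haversine formula gives a central angle δ ≈ 2.346 rad (134.4°) between the endpoints. The total great-circle distance is δ·R ≈ 2.346 × 3440 ≈ 8070 nmi, so the target fraction is f = 3100/8070 ≈ 0.384.
Interpolate at f ≈ 0.384 with slerp weights a = sin((1−f)δ)/sin δ ≈ 1.389, b = sin(fδ)/sin δ ≈ 1.097.
p = a·p₁ + b·p₂ ≈ (0.118, 0.947, 0.299); φ = arcsin(p_z) ≈ 17.39°, λ = atan2(p_y, p_x) ≈ 82.87°.

≈ lat 17°N, lon 83°E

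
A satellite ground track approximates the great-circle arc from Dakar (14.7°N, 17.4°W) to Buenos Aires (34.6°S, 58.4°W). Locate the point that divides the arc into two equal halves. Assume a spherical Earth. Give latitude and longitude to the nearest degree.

≈ 11°S, 36°W

Convert each endpoint to a unit vector on the sphere (x = cos φ cos λ, y = cos φ sin λ, z = sin φ).
The central angle between the endpoints is δ = arccos(p₁·p₂) ≈ 1.096 rad (62.8°).
Interpolate at f = 1/2 with slerp weights a = sin((1−f)δ)/sin δ ≈ 0.586, b = sin(fδ)/sin δ ≈ 0.586.
p = a·p₁ + b·p₂ ≈ (0.793, -0.580, -0.184); φ = arcsin(p_z) ≈ -10.60°, λ = atan2(p_y, p_x) ≈ -36.18°.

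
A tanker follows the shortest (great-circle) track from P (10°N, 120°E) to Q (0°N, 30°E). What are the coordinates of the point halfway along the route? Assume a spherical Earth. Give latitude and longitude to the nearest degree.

≈ (7°N, 75°E)

Convert each endpoint to a unit vector on the sphere (x = cos φ cos λ, y = cos φ sin λ, z = sin φ).
The central angle between the endpoints is δ = arccos(p₁·p₂) ≈ 1.571 rad (90.0°).
Interpolate at f = 1/2 with slerp weights a = sin((1−f)δ)/sin δ ≈ 0.707, b = sin(fδ)/sin δ ≈ 0.707.
p = a·p₁ + b·p₂ ≈ (0.264, 0.957, 0.123); φ = arcsin(p_z) ≈ 7.05°, λ = atan2(p_y, p_x) ≈ 74.56°.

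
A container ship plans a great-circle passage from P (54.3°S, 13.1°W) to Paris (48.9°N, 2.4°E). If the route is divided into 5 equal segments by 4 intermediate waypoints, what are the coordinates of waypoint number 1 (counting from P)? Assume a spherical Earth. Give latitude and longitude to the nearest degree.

Convert each endpoint to a unit vector on the sphere (x = cos φ cos λ, y = cos φ sin λ, z = sin φ).
The central angle between the endpoints is δ = arccos(p₁·p₂) ≈ 1.816 rad (104.0°).
Interpolate at f = 1/5 with slerp weights a = sin((1−f)δ)/sin δ ≈ 1.024, b = sin(fδ)/sin δ ≈ 0.366.
p = a·p₁ + b·p₂ ≈ (0.822, -0.125, -0.555); φ = arcsin(p_z) ≈ -33.73°, λ = atan2(p_y, p_x) ≈ -8.66°.

≈ (34°S, 9°W)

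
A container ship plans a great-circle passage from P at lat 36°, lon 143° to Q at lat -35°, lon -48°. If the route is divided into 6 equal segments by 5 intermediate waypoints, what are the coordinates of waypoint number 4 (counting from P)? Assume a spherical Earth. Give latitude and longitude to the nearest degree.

Write both endpoints as unit vectors p₁, p₂ with components (cos φ cos λ, cos φ sin λ, sin φ).
The central angle between the endpoints is δ = arccos(p₁·p₂) ≈ 2.984 rad (171.0°).
Interpolate at f = 4/6 with slerp weights a = sin((1−f)δ)/sin δ ≈ 5.357, b = sin(fδ)/sin δ ≈ 5.836.
p = a·p₁ + b·p₂ ≈ (-0.263, -0.944, -0.198); φ = arcsin(p_z) ≈ -11.44°, λ = atan2(p_y, p_x) ≈ -105.54°.

≈ lat -11°, lon -106°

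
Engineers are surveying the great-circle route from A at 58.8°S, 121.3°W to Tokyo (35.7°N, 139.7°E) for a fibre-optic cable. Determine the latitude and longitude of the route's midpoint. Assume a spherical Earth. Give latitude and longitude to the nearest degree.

≈ 17°S, 175°E

Write both endpoints as unit vectors p₁, p₂ with components (cos φ cos λ, cos φ sin λ, sin φ).
The central angle between the endpoints is δ = arccos(p₁·p₂) ≈ 2.171 rad (124.4°).
Interpolate at f = 1/2 with slerp weights a = sin((1−f)δ)/sin δ ≈ 1.072, b = sin(fδ)/sin δ ≈ 1.072.
p = a·p₁ + b·p₂ ≈ (-0.952, 0.089, -0.291); φ = arcsin(p_z) ≈ -16.94°, λ = atan2(p_y, p_x) ≈ 174.69°.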